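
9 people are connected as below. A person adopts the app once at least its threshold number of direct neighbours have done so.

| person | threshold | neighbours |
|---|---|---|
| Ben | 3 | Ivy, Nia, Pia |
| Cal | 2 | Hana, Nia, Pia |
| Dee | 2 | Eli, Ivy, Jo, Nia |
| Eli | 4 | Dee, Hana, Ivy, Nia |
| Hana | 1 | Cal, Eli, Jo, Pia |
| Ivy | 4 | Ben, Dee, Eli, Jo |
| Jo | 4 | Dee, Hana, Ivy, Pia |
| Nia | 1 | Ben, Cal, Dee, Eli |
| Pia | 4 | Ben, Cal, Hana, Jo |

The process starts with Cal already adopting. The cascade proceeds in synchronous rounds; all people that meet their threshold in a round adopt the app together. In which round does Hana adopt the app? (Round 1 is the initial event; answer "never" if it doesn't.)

2

Round 1 — Cal adopts the app (initial).
Round 2 — checking thresholds:
  Hana: 1 of 4 neighbours ≥ 1, adopts the app.
  Nia: 1 of 4 neighbours ≥ 1, adopts the app.
  Pia: 1 of 4 neighbours < 4, holds.
Round 3 — no new adoptions; cascade stops.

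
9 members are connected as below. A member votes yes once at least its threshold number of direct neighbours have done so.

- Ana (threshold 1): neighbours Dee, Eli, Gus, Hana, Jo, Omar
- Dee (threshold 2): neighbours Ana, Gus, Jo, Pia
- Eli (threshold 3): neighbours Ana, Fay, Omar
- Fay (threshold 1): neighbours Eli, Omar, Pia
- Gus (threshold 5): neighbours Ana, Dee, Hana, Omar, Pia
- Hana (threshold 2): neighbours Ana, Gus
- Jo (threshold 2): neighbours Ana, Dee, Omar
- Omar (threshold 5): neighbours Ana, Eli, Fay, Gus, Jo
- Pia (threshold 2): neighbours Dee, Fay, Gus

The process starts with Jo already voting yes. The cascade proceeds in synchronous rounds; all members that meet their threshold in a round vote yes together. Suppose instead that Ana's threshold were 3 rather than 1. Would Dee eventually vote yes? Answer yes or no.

no

With Ana's threshold at 3:
Round 1 — Jo votes yes (initial).
Round 2 — no new yes votes; cascade stops.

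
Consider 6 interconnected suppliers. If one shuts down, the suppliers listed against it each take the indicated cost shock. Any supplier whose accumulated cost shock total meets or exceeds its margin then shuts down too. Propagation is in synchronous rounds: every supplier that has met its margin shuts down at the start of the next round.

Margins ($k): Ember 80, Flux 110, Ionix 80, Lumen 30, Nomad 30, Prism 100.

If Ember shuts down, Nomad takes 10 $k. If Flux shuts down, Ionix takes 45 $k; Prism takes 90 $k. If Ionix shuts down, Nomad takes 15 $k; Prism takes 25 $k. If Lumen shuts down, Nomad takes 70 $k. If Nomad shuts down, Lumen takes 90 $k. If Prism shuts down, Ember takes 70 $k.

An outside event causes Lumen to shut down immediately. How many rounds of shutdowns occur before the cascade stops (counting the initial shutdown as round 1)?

Round 1 — Lumen shuts down (initial).
  Nomad: +70 → 70 ≥ 30
Round 2 — Nomad shuts down.
No further shutdowns.

2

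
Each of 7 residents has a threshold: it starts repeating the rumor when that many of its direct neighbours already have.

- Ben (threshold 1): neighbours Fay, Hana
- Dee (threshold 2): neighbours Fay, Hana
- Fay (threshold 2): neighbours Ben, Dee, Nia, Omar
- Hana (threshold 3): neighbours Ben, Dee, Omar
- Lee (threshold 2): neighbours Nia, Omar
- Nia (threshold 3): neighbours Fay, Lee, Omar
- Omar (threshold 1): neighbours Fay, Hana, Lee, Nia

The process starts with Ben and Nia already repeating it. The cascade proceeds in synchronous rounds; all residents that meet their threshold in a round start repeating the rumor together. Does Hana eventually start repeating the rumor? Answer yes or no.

Round 1 — Ben, Nia start repeating the rumor (initial).
Round 2 — checking thresholds:
  Fay: 2 of 4 neighbours ≥ 2, starts repeating the rumor.
  Hana: 1 of 3 neighbours < 3, holds.
  Lee: 1 of 2 neighbours < 2, holds.
  Omar: 1 of 4 neighbours ≥ 1, starts repeating the rumor.
Round 3 — checking thresholds:
  Dee: 1 of 2 neighbours < 2, holds.
  Hana: 2 of 3 neighbours < 3, holds.
  Lee: 2 of 2 neighbours ≥ 2, starts repeating the rumor.
Round 4 — no new spreads; cascade stops.

no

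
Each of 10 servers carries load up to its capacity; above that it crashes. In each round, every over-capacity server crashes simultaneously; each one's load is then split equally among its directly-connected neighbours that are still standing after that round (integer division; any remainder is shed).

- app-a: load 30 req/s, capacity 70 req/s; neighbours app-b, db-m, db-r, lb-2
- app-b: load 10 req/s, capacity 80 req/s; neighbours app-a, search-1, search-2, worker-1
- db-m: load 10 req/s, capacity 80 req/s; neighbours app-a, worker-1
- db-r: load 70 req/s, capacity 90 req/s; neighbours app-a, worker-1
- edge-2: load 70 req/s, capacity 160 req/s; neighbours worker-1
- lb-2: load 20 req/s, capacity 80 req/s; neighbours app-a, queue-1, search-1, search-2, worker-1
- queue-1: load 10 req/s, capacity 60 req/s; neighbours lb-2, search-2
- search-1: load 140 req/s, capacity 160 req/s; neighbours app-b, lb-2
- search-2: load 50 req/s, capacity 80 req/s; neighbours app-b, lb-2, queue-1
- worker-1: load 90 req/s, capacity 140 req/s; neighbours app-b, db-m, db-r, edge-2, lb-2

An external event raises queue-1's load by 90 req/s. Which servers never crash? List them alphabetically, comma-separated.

Round 1 — queue-1 at 100 > 60. queue-1 crashes.
  queue-1 sheds 100 req/s to lb-2, search-2: 50 each.
    lb-2: 20+50 = 70 ≤ 80
    search-2: 50+50 = 100 > 80
Round 2 — search-2 crashes.
  search-2 sheds 100 req/s to app-b, lb-2: 50 each.
    app-b: 10+50 = 60 ≤ 80
    lb-2: 70+50 = 120 > 80
Round 3 — lb-2 crashes.
  lb-2 sheds 120 req/s to app-a, search-1, worker-1: 40 each.
    app-a: 30+40 = 70 ≤ 70
    search-1: 140+40 = 180 > 160
    worker-1: 90+40 = 130 ≤ 140
Round 4 — search-1 crashes.
  search-1 sheds 180 req/s to app-b: 180 each.
    app-b: 60+180 = 240 > 80
Round 5 — app-b crashes.
  app-b sheds 240 req/s to app-a, worker-1: 120 each.
    app-a: 70+120 = 190 > 70
    worker-1: 130+120 = 250 > 140
Round 6 — app-a, worker-1 crash.
  app-a sheds 190 req/s to db-m, db-r: 95 each.
    db-m: 10+95 = 105 > 80
    db-r: 70+95 = 165 > 90
  worker-1 sheds 250 req/s to db-m, db-r, edge-2: 83 each (1 lost).
    db-m: 105+83 = 188 > 80
    db-r: 165+83 = 248 > 90
    edge-2: 70+83 = 153 ≤ 160
Round 7 — db-m, db-r crash.
  db-m sheds 188 req/s: no online neighbours, lost.
  db-r sheds 248 req/s: no online neighbours, lost.
No further crashes.

edge-2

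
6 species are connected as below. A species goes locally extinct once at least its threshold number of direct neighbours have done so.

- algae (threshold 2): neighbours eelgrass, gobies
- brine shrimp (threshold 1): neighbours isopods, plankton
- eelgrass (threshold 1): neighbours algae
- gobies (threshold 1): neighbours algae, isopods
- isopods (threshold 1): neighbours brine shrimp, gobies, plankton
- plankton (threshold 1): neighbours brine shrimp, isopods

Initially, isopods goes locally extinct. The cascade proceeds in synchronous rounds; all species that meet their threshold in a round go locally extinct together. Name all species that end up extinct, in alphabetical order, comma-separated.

brine shrimp, gobies, isopods, plankton

Round 1 — isopods goes locally extinct (initial).
Round 2 — checking thresholds:
  brine shrimp: 1 of 2 neighbours ≥ 1, goes locally extinct.
  gobies: 1 of 2 neighbours ≥ 1, goes locally extinct.
  plankton: 1 of 2 neighbours ≥ 1, goes locally extinct.
Round 3 — no new extinctions; cascade stops.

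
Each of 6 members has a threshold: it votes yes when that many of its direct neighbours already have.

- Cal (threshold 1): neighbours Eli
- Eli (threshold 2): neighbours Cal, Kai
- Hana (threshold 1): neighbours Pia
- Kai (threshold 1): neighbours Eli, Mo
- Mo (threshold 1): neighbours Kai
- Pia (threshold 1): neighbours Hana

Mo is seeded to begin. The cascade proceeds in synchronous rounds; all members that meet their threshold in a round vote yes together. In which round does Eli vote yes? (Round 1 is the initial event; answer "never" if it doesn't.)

never

Round 1 — Mo votes yes (initial).
Round 2 — checking thresholds:
  Kai: 1 of 2 neighbours ≥ 1, votes yes.
Round 3 — no new yes votes; cascade stops.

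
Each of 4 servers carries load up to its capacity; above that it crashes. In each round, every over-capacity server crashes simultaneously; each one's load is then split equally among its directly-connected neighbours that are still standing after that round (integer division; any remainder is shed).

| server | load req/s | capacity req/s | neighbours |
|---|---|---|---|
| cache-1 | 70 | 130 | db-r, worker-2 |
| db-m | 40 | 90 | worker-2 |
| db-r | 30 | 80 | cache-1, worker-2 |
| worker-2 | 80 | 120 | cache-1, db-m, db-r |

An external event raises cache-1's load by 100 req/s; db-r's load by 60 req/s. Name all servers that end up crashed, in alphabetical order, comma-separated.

Round 1 — cache-1 at 170 > 130; db-r at 90 > 80. cache-1, db-r crash.
  cache-1 sheds 170 req/s to worker-2: 170 each.
    worker-2: 80+170 = 250 > 120
  db-r sheds 90 req/s to worker-2: 90 each.
    worker-2: 250+90 = 340 > 120
Round 2 — worker-2 crashes.
  worker-2 sheds 340 req/s to db-m: 340 each.
    db-m: 40+340 = 380 > 90
Round 3 — db-m crashes.
  db-m sheds 380 req/s: no online neighbours, lost.
No further crashes.

cache-1, db-m, db-r, worker-2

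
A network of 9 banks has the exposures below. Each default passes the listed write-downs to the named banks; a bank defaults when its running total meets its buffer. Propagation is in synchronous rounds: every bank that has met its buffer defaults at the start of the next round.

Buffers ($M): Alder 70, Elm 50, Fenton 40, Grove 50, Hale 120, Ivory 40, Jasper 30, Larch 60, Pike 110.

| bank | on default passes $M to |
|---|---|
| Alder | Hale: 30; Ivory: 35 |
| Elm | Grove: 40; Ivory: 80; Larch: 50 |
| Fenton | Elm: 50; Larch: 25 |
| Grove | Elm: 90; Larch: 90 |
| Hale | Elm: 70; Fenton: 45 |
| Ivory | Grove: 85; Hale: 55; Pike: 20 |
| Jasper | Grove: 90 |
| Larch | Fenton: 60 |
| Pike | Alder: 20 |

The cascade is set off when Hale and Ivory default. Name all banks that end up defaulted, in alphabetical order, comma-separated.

Elm, Fenton, Grove, Hale, Ivory, Larch

Round 1 — Hale, Ivory default (initial).
  Elm: +70 → 70 ≥ 50
  Fenton: +45 → 45 ≥ 40
  Grove: +85 → 85 ≥ 50
  Pike: +20 → 20 < 110
Round 2 — Elm, Fenton, Grove default.
  Larch: +50+25+90 → 165 ≥ 60
Round 3 — Larch defaults.
No further defaults.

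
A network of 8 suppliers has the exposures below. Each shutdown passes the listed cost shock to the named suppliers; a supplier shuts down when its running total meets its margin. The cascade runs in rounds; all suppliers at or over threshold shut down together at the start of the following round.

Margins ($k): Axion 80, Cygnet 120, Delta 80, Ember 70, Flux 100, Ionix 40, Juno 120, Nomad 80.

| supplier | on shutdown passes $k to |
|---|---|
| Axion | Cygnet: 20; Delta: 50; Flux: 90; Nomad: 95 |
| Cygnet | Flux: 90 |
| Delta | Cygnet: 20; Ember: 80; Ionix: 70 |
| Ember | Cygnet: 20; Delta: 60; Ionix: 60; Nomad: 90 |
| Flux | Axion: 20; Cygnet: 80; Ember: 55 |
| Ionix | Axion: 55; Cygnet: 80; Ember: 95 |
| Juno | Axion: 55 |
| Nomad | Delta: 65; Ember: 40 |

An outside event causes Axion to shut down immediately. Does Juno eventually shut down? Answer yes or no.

no

Round 1 — Axion shuts down (initial).
  Cygnet: +20 → 20 < 120
  Delta: +50 → 50 < 80
  Flux: +90 → 90 < 100
  Nomad: +95 → 95 ≥ 80
Round 2 — Nomad shuts down.
  Delta: +65 → 115 ≥ 80
  Ember: +40 → 40 < 70
Round 3 — Delta shuts down.
  Cygnet: +20 → 40 < 120
  Ember: +80 → 120 ≥ 70
  Ionix: +70 → 70 ≥ 40
Round 4 — Ember, Ionix shut down.
  Cygnet: +20+80 → 140 ≥ 120
Round 5 — Cygnet shuts down.
  Flux: +90 → 180 ≥ 100
Round 6 — Flux shuts down.
No further shutdowns.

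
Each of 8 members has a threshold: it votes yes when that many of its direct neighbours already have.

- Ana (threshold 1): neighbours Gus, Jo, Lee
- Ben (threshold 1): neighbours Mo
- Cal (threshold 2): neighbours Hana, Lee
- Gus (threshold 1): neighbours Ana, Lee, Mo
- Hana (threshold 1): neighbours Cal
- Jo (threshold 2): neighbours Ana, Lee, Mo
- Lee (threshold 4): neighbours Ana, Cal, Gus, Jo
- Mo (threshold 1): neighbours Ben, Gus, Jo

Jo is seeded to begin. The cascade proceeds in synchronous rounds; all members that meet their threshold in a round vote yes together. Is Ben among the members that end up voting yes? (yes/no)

Round 1 — Jo votes yes (initial).
Round 2 — checking thresholds:
  Ana: 1 of 3 neighbours ≥ 1, votes yes.
  Lee: 1 of 4 neighbours < 4, not yet.
  Mo: 1 of 3 neighbours ≥ 1, votes yes.
Round 3 — checking thresholds:
  Ben: 1 of 1 neighbours ≥ 1, votes yes.
  Gus: 2 of 3 neighbours ≥ 1, votes yes.
  Lee: 2 of 4 neighbours < 4, not yet.
Round 4 — no new yes votes; cascade stops.

yes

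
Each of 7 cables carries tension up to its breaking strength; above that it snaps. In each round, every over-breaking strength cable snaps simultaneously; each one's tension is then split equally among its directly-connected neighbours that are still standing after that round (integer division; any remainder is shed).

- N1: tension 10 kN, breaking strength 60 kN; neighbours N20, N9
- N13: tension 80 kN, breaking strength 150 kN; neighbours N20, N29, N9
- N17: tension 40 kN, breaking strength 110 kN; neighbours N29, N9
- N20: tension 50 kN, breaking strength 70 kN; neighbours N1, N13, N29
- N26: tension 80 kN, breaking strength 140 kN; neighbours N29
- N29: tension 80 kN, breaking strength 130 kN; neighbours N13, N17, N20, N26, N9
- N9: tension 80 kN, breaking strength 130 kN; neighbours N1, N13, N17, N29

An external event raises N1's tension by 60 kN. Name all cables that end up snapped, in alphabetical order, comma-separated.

Round 1 — N1 at 70 > 60. N1 snaps.
  N1 sheds 70 kN to N20, N9: 35 each.
    N20: 50+35 = 85 > 70
    N9: 80+35 = 115 ≤ 130
Round 2 — N20 snaps.
  N20 sheds 85 kN to N13, N29: 42 each (1 lost).
    N13: 80+42 = 122 ≤ 150
    N29: 80+42 = 122 ≤ 130
No further breaks.

N1, N20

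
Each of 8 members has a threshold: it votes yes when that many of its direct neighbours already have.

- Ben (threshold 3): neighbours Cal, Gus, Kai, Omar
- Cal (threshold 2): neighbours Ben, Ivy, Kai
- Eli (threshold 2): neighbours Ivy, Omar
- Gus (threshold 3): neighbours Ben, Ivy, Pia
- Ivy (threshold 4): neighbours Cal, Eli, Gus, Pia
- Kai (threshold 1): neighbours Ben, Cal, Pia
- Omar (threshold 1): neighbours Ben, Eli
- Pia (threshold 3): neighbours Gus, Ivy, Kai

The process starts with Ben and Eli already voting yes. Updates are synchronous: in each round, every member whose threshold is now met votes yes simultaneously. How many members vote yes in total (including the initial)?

Round 1 — Ben, Eli vote yes (initial).
Round 2 — checking thresholds:
  Cal: 1 of 3 neighbours < 2, holds.
  Gus: 1 of 3 neighbours < 3, holds.
  Ivy: 1 of 4 neighbours < 4, holds.
  Kai: 1 of 3 neighbours ≥ 1, votes yes.
  Omar: 2 of 2 neighbours ≥ 1, votes yes.
Round 3 — checking thresholds:
  Cal: 2 of 3 neighbours ≥ 2, votes yes.
  Gus: 1 of 3 neighbours < 3, holds.
  Ivy: 1 of 4 neighbours < 4, holds.
  Pia: 1 of 3 neighbours < 3, holds.
Round 4 — no new yes votes; cascade stops.

5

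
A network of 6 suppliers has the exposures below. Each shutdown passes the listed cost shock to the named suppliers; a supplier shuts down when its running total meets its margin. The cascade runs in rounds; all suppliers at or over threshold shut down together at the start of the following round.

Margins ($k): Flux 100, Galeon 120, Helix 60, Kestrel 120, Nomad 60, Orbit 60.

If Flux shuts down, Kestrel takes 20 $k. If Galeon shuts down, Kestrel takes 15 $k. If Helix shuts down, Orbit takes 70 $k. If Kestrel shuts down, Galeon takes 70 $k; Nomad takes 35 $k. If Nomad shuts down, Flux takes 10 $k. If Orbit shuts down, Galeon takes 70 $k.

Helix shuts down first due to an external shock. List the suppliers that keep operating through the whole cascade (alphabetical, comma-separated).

Round 1 — Helix shuts down (initial).
  Orbit: +70 → 70 ≥ 60
Round 2 — Orbit shuts down.
  Galeon: +70 → 70 < 120
No further shutdowns.

Flux, Galeon, Kestrel, Nomad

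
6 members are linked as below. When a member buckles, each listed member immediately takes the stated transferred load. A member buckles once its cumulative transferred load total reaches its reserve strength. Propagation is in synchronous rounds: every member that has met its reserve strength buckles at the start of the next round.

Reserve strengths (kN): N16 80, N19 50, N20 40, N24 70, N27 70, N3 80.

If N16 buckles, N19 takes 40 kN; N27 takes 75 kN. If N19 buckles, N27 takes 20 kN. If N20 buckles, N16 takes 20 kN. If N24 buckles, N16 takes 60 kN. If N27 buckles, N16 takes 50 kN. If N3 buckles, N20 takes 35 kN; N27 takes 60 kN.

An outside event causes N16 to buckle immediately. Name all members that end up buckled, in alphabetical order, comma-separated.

Round 1 — N16 buckles (initial).
  N19: +40 → 40 < 50
  N27: +75 → 75 ≥ 70
Round 2 — N27 buckles.
No further bucklings.

N16, N27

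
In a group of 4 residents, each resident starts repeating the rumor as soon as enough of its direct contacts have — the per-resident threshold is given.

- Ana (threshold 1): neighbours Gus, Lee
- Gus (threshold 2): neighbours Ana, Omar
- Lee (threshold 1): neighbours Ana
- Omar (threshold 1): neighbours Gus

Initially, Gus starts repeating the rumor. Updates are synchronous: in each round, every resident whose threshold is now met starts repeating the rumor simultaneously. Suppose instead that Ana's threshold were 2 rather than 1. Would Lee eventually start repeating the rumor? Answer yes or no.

With Ana's threshold at 2:
Round 1 — Gus starts repeating the rumor (initial).
Round 2 — checking thresholds:
  Ana: 1 of 2 neighbours < 2, holds.
  Omar: 1 of 1 neighbours ≥ 1, starts repeating the rumor.
Round 3 — no new spreads; cascade stops.

no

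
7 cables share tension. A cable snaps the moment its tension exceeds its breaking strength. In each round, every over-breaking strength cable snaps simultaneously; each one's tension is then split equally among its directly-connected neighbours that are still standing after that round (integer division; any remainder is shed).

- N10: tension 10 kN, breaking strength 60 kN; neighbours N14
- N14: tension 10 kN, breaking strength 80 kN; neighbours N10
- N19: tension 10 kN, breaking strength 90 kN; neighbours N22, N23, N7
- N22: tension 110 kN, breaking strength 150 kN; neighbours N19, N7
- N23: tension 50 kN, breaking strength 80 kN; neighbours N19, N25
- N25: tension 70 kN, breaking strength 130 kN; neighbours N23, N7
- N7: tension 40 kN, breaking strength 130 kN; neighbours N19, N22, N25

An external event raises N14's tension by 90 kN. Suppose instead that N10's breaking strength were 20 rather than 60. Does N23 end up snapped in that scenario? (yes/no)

With N10's breaking strength at 20:
Round 1 — N14 at 100 > 80. N14 snaps.
  N14 sheds 100 kN to N10: 100 each.
    N10: 10+100 = 110 > 20
Round 2 — N10 snaps.
  N10 sheds 110 kN: no online neighbours, lost.
No further breaks.

no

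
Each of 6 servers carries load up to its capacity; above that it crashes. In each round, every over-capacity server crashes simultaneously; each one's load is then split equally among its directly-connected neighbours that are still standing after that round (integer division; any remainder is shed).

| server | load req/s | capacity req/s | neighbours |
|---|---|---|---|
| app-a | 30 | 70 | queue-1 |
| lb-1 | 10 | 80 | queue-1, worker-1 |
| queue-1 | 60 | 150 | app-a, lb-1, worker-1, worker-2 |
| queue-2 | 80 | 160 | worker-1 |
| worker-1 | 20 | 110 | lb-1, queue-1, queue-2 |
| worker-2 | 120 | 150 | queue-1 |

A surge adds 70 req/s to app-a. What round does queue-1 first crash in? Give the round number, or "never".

Round 1 — app-a at 100 > 70. app-a crashes.
  app-a sheds 100 req/s to queue-1: 100 each.
    queue-1: 60+100 = 160 > 150
Round 2 — queue-1 crashes.
  queue-1 sheds 160 req/s to lb-1, worker-1, worker-2: 53 each (1 lost).
    lb-1: 10+53 = 63 ≤ 80
    worker-1: 20+53 = 73 ≤ 110
    worker-2: 120+53 = 173 > 150
Round 3 — worker-2 crashes.
  worker-2 sheds 173 req/s: no online neighbours, lost.
No further crashes.

2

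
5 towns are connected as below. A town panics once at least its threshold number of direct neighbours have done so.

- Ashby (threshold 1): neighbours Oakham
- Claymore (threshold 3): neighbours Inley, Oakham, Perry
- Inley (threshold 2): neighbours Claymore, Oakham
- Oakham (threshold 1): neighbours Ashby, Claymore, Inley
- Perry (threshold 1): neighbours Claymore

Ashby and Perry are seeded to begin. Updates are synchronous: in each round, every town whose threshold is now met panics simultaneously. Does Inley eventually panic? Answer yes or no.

no

Round 1 — Ashby, Perry panic (initial).
Round 2 — checking thresholds:
  Claymore: 1 of 3 neighbours < 3, not yet.
  Oakham: 1 of 3 neighbours ≥ 1, panics.
Round 3 — no new panics; cascade stops.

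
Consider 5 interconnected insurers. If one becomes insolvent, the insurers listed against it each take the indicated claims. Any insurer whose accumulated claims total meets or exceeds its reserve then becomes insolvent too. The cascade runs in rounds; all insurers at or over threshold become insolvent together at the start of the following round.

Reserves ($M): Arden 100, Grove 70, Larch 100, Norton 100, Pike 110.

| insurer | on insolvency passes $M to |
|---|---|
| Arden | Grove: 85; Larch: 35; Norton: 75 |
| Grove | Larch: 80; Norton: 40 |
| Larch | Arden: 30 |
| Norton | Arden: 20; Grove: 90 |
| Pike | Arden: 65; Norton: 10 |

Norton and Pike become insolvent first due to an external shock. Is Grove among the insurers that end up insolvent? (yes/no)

Round 1 — Norton, Pike become insolvent (initial).
  Arden: +20+65 → 85 < 100
  Grove: +90 → 90 ≥ 70
Round 2 — Grove becomes insolvent.
  Larch: +80 → 80 < 100
No further insolvencies.

yes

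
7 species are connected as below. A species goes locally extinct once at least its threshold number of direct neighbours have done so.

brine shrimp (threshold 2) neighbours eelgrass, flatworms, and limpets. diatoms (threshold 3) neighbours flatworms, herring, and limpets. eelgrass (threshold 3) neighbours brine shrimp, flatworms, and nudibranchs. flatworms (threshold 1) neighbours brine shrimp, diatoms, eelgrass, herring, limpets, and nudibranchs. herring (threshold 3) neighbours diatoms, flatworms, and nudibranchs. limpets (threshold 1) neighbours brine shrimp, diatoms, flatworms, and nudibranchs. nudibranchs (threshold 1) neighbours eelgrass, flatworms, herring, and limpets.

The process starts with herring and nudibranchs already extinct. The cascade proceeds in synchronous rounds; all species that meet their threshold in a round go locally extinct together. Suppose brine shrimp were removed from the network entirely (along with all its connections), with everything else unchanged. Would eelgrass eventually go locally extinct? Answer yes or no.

With brine shrimp removed:
Round 1 — herring, nudibranchs go locally extinct (initial).
Round 2 — checking thresholds:
  diatoms: 1 of 3 neighbours < 3, below threshold.
  eelgrass: 1 of 2 neighbours < 3, below threshold.
  flatworms: 2 of 5 neighbours ≥ 1, goes locally extinct.
  limpets: 1 of 3 neighbours ≥ 1, goes locally extinct.
Round 3 — checking thresholds:
  diatoms: 3 of 3 neighbours ≥ 3, goes locally extinct.
  eelgrass: 2 of 2 neighbours < 3, below threshold.
Round 4 — no new extinctions; cascade stops.

no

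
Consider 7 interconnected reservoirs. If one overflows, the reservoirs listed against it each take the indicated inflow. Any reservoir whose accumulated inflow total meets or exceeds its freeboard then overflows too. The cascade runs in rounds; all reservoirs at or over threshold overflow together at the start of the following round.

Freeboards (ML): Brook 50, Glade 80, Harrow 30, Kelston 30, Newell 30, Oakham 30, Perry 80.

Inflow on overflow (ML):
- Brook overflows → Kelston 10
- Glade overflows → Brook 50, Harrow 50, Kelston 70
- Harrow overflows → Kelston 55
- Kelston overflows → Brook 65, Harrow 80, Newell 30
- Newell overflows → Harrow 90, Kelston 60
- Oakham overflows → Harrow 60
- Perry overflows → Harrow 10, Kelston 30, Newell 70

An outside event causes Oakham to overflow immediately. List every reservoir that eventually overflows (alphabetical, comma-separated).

Round 1 — Oakham overflows (initial).
  Harrow: +60 → 60 ≥ 30
Round 2 — Harrow overflows.
  Kelston: +55 → 55 ≥ 30
Round 3 — Kelston overflows.
  Brook: +65 → 65 ≥ 50
  Newell: +30 → 30 ≥ 30
Round 4 — Brook, Newell overflow.
No further overflows.

Brook, Harrow, Kelston, Newell, Oakham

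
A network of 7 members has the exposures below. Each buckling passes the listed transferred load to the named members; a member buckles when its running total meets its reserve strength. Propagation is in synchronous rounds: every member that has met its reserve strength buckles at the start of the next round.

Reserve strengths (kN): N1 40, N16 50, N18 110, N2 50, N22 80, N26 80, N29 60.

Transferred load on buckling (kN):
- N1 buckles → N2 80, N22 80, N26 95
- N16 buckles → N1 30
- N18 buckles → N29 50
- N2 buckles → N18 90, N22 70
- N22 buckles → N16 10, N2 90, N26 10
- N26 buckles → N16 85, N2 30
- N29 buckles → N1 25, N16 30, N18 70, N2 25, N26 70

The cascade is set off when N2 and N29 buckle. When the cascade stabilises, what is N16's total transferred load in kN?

30

Round 1 — N2, N29 buckle (initial).
  N1: +25 → 25 < 40
  N16: +30 → 30 < 50
  N18: +90+70 → 160 ≥ 110
  N22: +70 → 70 < 80
  N26: +70 → 70 < 80
Round 2 — N18 buckles.
No further bucklings.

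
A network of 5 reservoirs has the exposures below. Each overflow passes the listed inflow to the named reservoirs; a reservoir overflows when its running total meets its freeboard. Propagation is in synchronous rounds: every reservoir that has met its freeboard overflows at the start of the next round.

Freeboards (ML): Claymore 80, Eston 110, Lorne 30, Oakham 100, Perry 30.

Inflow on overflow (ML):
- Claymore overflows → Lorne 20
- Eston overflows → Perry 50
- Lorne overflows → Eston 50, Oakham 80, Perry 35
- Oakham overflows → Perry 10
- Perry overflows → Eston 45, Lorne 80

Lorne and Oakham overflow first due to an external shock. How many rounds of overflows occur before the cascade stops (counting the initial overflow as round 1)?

2

Round 1 — Lorne, Oakham overflow (initial).
  Eston: +50 → 50 < 110
  Perry: +35+10 → 45 ≥ 30
Round 2 — Perry overflows.
  Eston: +45 → 95 < 110
No further overflows.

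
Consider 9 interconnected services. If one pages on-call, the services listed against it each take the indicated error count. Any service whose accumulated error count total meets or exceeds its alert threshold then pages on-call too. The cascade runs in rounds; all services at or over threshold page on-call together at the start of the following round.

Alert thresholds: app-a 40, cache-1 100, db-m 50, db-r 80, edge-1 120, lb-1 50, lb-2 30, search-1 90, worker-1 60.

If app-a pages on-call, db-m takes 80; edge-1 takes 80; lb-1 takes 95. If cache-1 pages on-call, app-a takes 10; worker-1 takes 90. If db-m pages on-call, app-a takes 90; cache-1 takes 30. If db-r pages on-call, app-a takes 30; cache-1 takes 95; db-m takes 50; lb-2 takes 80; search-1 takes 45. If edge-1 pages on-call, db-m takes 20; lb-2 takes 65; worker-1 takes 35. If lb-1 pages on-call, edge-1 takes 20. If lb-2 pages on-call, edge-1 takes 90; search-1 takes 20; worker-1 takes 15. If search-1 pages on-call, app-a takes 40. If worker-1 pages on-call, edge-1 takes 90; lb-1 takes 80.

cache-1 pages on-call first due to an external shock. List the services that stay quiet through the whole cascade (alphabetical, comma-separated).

app-a, db-m, db-r, edge-1, lb-2, search-1

Round 1 — cache-1 pages on-call (initial).
  app-a: +10 → 10 < 40
  worker-1: +90 → 90 ≥ 60
Round 2 — worker-1 pages on-call.
  edge-1: +90 → 90 < 120
  lb-1: +80 → 80 ≥ 50
Round 3 — lb-1 pages on-call.
  edge-1: +20 → 110 < 120
No further pages.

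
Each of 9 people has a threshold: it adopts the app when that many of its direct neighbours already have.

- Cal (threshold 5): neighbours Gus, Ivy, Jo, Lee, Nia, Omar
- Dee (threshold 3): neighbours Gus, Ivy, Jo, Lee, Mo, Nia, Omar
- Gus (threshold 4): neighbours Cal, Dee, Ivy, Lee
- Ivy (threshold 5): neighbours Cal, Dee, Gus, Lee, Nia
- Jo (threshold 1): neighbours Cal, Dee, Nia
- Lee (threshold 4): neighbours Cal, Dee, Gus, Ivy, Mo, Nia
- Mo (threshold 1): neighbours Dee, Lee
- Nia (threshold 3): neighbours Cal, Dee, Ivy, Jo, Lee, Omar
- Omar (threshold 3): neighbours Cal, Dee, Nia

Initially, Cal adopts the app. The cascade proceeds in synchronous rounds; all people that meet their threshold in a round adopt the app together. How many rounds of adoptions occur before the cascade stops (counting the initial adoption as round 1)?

2

Round 1 — Cal adopts the app (initial).
Round 2 — checking thresholds:
  Gus: 1 of 4 neighbours < 4, not yet.
  Ivy: 1 of 5 neighbours < 5, not yet.
  Jo: 1 of 3 neighbours ≥ 1, adopts the app.
  Lee: 1 of 6 neighbours < 4, not yet.
  Nia: 1 of 6 neighbours < 3, not yet.
  Omar: 1 of 3 neighbours < 3, not yet.
Round 3 — no new adoptions; cascade stops.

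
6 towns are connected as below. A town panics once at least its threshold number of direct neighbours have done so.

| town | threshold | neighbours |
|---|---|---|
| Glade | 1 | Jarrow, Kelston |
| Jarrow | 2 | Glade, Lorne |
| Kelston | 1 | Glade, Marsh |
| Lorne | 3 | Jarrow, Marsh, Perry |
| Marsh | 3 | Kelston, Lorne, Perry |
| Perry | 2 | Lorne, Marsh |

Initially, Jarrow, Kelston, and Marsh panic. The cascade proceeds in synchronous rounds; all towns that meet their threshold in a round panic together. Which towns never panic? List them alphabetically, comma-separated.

Lorne, Perry

Round 1 — Jarrow, Kelston, Marsh panic (initial).
Round 2 — checking thresholds:
  Glade: 2 of 2 neighbours ≥ 1, panics.
  Lorne: 2 of 3 neighbours < 3, below threshold.
  Perry: 1 of 2 neighbours < 2, below threshold.
Round 3 — no new panics; cascade stops.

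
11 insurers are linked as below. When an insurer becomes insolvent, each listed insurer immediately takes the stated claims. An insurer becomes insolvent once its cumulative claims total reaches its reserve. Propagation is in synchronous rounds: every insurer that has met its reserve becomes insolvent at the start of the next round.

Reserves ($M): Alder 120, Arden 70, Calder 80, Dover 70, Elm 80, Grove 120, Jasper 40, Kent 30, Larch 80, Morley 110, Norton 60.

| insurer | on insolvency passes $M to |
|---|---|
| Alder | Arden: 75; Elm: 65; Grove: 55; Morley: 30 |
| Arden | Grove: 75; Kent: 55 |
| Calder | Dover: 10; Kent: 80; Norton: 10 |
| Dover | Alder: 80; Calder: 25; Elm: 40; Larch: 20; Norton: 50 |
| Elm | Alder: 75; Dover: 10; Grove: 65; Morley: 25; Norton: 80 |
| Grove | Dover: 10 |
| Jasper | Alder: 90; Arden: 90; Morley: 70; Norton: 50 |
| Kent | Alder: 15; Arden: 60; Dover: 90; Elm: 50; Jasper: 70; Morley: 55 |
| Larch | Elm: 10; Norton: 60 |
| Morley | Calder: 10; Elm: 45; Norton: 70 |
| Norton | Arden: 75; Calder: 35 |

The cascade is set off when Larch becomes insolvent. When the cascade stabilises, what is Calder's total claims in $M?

70

Round 1 — Larch becomes insolvent (initial).
  Elm: +10 → 10 < 80
  Norton: +60 → 60 ≥ 60
Round 2 — Norton becomes insolvent.
  Arden: +75 → 75 ≥ 70
  Calder: +35 → 35 < 80
Round 3 — Arden becomes insolvent.
  Grove: +75 → 75 < 120
  Kent: +55 → 55 ≥ 30
Round 4 — Kent becomes insolvent.
  Alder: +15 → 15 < 120
  Dover: +90 → 90 ≥ 70
  Elm: +50 → 60 < 80
  Jasper: +70 → 70 ≥ 40
  Morley: +55 → 55 < 110
Round 5 — Dover, Jasper become insolvent.
  Alder: +80+90 → 185 ≥ 120
  Calder: +25 → 60 < 80
  Elm: +40 → 100 ≥ 80
  Morley: +70 → 125 ≥ 110
Round 6 — Alder, Elm, Morley become insolvent.
  Calder: +10 → 70 < 80
  Grove: +55+65 → 195 ≥ 120
Round 7 — Grove becomes insolvent.
No further insolvencies.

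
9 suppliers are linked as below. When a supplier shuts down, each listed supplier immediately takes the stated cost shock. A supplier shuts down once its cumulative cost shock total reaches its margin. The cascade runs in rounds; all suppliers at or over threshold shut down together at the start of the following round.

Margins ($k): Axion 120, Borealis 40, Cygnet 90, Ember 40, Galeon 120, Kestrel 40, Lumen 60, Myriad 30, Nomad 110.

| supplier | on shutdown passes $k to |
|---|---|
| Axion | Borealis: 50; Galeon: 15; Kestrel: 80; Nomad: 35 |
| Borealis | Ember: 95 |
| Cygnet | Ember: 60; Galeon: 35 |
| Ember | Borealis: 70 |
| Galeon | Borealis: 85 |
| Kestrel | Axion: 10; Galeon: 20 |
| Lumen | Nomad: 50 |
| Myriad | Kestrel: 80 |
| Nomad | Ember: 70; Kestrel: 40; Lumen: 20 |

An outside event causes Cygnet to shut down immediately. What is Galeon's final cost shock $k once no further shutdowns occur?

35

Round 1 — Cygnet shuts down (initial).
  Ember: +60 → 60 ≥ 40
  Galeon: +35 → 35 < 120
Round 2 — Ember shuts down.
  Borealis: +70 → 70 ≥ 40
Round 3 — Borealis shuts down.
No further shutdowns.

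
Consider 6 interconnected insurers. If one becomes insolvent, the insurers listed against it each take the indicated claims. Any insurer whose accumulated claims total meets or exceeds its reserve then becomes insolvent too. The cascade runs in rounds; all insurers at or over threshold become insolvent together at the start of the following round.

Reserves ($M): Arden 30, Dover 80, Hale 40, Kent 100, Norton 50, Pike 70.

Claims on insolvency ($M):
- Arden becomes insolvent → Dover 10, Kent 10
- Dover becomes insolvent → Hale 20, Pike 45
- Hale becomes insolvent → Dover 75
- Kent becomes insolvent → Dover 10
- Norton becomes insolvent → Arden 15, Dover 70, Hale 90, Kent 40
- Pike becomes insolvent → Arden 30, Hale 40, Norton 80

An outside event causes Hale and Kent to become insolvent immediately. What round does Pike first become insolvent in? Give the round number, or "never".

never

Round 1 — Hale, Kent become insolvent (initial).
  Dover: +75+10 → 85 ≥ 80
Round 2 — Dover becomes insolvent.
  Pike: +45 → 45 < 70
No further insolvencies.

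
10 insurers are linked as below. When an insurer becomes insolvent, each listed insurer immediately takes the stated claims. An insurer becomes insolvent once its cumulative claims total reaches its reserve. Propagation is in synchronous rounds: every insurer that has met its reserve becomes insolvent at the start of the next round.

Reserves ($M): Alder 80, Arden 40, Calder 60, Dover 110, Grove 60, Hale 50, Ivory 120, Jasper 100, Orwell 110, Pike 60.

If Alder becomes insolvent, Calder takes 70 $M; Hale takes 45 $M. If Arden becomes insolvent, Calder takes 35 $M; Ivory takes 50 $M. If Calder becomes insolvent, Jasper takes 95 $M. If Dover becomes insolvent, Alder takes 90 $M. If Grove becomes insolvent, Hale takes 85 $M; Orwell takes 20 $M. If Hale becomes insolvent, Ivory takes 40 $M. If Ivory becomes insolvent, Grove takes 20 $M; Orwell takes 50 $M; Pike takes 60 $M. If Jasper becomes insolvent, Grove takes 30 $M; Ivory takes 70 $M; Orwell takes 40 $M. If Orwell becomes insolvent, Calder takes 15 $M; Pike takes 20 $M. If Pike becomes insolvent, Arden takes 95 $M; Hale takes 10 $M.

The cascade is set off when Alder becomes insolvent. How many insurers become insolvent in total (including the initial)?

2

Round 1 — Alder becomes insolvent (initial).
  Calder: +70 → 70 ≥ 60
  Hale: +45 → 45 < 50
Round 2 — Calder becomes insolvent.
  Jasper: +95 → 95 < 100
No further insolvencies.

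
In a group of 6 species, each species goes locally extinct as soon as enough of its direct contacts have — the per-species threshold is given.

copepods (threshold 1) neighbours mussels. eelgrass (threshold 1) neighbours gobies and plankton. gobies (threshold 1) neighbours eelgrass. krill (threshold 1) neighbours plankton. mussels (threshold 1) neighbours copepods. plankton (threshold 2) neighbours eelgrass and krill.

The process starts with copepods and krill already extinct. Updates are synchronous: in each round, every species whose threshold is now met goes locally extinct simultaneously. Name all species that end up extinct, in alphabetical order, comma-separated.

Round 1 — copepods, krill go locally extinct (initial).
Round 2 — checking thresholds:
  mussels: 1 of 1 neighbours ≥ 1, goes locally extinct.
  plankton: 1 of 2 neighbours < 2, holds.
Round 3 — no new extinctions; cascade stops.

copepods, krill, mussels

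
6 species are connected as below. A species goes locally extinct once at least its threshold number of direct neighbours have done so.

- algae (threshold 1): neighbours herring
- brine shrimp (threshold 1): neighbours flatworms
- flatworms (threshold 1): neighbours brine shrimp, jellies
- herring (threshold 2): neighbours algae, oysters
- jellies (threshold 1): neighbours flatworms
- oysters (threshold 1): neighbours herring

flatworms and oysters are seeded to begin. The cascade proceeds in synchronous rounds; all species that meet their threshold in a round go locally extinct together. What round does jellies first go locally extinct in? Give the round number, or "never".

2

Round 1 — flatworms, oysters go locally extinct (initial).
Round 2 — checking thresholds:
  brine shrimp: 1 of 1 neighbours ≥ 1, goes locally extinct.
  herring: 1 of 2 neighbours < 2, below threshold.
  jellies: 1 of 1 neighbours ≥ 1, goes locally extinct.
Round 3 — no new extinctions; cascade stops.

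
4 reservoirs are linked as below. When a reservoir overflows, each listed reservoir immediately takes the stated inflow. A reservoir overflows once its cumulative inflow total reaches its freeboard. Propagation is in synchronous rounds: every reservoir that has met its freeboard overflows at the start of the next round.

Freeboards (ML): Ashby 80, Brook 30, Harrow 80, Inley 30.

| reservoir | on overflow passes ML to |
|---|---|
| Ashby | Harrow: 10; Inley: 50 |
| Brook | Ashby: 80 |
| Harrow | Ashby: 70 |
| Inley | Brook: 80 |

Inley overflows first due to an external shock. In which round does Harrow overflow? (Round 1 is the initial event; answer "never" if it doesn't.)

Round 1 — Inley overflows (initial).
  Brook: +80 → 80 ≥ 30
Round 2 — Brook overflows.
  Ashby: +80 → 80 ≥ 80
Round 3 — Ashby overflows.
  Harrow: +10 → 10 < 80
No further overflows.

never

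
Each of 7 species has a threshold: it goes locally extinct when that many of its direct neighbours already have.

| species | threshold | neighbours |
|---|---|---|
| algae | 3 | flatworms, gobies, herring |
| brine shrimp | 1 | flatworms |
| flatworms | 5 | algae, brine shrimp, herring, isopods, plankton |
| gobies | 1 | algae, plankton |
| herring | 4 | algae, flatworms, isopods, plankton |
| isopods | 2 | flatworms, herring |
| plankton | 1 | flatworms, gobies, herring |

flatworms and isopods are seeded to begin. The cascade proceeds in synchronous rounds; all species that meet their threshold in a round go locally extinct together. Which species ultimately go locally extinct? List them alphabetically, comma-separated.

brine shrimp, flatworms, gobies, isopods, plankton

Round 1 — flatworms, isopods go locally extinct (initial).
Round 2 — checking thresholds:
  algae: 1 of 3 neighbours < 3, holds.
  brine shrimp: 1 of 1 neighbours ≥ 1, goes locally extinct.
  herring: 2 of 4 neighbours < 4, holds.
  plankton: 1 of 3 neighbours ≥ 1, goes locally extinct.
Round 3 — checking thresholds:
  algae: 1 of 3 neighbours < 3, holds.
  gobies: 1 of 2 neighbours ≥ 1, goes locally extinct.
  herring: 3 of 4 neighbours < 4, holds.
Round 4 — no new extinctions; cascade stops.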